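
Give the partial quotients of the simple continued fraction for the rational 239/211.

[1; 7, 1, 1, 6, 2]

Run the Euclidean algorithm on 239 and 211; the successive quotients are the partial quotients a_0, a_1, ... (each step inverts the fractional part left over by the previous one):
  239 = 1*211 + 28, so a_0 = 1.
  211 = 7*28 + 15, so a_1 = 7.
  28 = 1*15 + 13, so a_2 = 1.
  15 = 1*13 + 2, so a_3 = 1.
  13 = 6*2 + 1, so a_4 = 6.
  2 = 2*1 + 0, so a_5 = 2.
The remainder reaches 0 after 6 divisions, so the expansion has 6 partial quotients, read off in order.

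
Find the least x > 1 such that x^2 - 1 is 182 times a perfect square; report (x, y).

(x, y) = (27, 2)

First expand sqrt(182) as a continued fraction. With x_i = (sqrt(182) + m_i)/d_i and (m_0, d_0) = (0, 1): a_0 = floor(sqrt(182)) = 13, since 13^2 = 169 <= 182 < 196 = 14^2.
Iterate m_{i+1} = d_i*a_i - m_i, d_{i+1} = (182 - m_{i+1}^2)/d_i, a_{i+1} = floor((a_0 + m_{i+1})/d_{i+1}):
  m_1 = 1*13 - 0 = 13, d_1 = (182 - 13^2)/1 = 13/1 = 13, a_1 = floor((13 + 13)/13) = 2.
  m_2 = 13*2 - 13 = 13, d_2 = (182 - 13^2)/13 = 13/13 = 1, a_2 = floor((13 + 13)/1) = 26.
  m_3 = 1*26 - 13 = 13, d_3 = (182 - 13^2)/1 = 13/1 = 13: (m_3, d_3) = (m_1, d_1) = (13, 13), so from here the quotients repeat a_1, a_2; the period length is 2.
So sqrt(182) = [13; (2, 26)] with period length k = 2.
k is even, so the fundamental solution of x^2 - 182y^2 = 1 is (p_{k-1}, q_{k-1}) = (p_1, q_1); compute convergents through index 1.
Convergents (p_i = a_i*p_{i-1} + p_{i-2}, q_i = a_i*q_{i-1} + q_{i-2} with p_{-2}=0, p_{-1}=1, q_{-2}=1, q_{-1}=0):
  i=0: a_0=13, p_0 = 13*1 + 0 = 13, q_0 = 13*0 + 1 = 1.
  i=1: a_1=2, p_1 = 2*13 + 1 = 27, q_1 = 2*1 + 0 = 2.
Check: 27^2 - 182*2^2 = 729 - 728 = 1, so (x, y) = (27, 2) solves the equation, and by the theorem it is the least positive solution.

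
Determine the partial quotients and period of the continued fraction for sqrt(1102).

[33; (5, 10, 1, 6, 2, 6, 1, 10, 5, 66)]

Write x_i = (sqrt(1102) + m_i)/d_i with (m_0, d_0) = (0, 1). a_0 = floor(sqrt(1102)) = 33, since 33^2 = 1089 <= 1102 < 1156 = 34^2.
Iterate m_{i+1} = d_i*a_i - m_i, d_{i+1} = (1102 - m_{i+1}^2)/d_i, a_{i+1} = floor((a_0 + m_{i+1})/d_{i+1}):
  m_1 = 1*33 - 0 = 33, d_1 = (1102 - 33^2)/1 = 13/1 = 13, a_1 = floor((33 + 33)/13) = 5.
  m_2 = 13*5 - 33 = 32, d_2 = (1102 - 32^2)/13 = 78/13 = 6, a_2 = floor((33 + 32)/6) = 10.
  m_3 = 6*10 - 32 = 28, d_3 = (1102 - 28^2)/6 = 318/6 = 53, a_3 = floor((33 + 28)/53) = 1.
  m_4 = 53*1 - 28 = 25, d_4 = (1102 - 25^2)/53 = 477/53 = 9, a_4 = floor((33 + 25)/9) = 6.
  m_5 = 9*6 - 25 = 29, d_5 = (1102 - 29^2)/9 = 261/9 = 29, a_5 = floor((33 + 29)/29) = 2.
  m_6 = 29*2 - 29 = 29, d_6 = (1102 - 29^2)/29 = 261/29 = 9, a_6 = floor((33 + 29)/9) = 6.
  m_7 = 9*6 - 29 = 25, d_7 = (1102 - 25^2)/9 = 477/9 = 53, a_7 = floor((33 + 25)/53) = 1.
  m_8 = 53*1 - 25 = 28, d_8 = (1102 - 28^2)/53 = 318/53 = 6, a_8 = floor((33 + 28)/6) = 10.
  m_9 = 6*10 - 28 = 32, d_9 = (1102 - 32^2)/6 = 78/6 = 13, a_9 = floor((33 + 32)/13) = 5.
  m_10 = 13*5 - 32 = 33, d_10 = (1102 - 33^2)/13 = 13/13 = 1, a_10 = floor((33 + 33)/1) = 66.
  m_11 = 1*66 - 33 = 33, d_11 = (1102 - 33^2)/1 = 13/1 = 13: (m_11, d_11) = (m_1, d_1) = (33, 13), so from here the quotients repeat a_1, ..., a_10; the period length is 10.
Hence the expansion of sqrt(1102) is a_0 = 33 followed by the repeating block 5, 10, 1, 6, 2, 6, 1, 10, 5, 66 (period 10).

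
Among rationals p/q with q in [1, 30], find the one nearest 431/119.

Expand x = 431/119 as a continued fraction with the Euclidean algorithm:
  431 = 3*119 + 74, so a_0 = 3.
  119 = 1*74 + 45, so a_1 = 1.
  74 = 1*45 + 29, so a_2 = 1.
  45 = 1*29 + 16, so a_3 = 1.
  29 = 1*16 + 13, so a_4 = 1.
  16 = 1*13 + 3, so a_5 = 1.
  13 = 4*3 + 1, so a_6 = 4.
  3 = 3*1 + 0, so a_7 = 3.
so x = [3; 1, 1, 1, 1, 1, 4, 3].
Convergents (p_i = a_i*p_{i-1} + p_{i-2}, q_i = a_i*q_{i-1} + q_{i-2} with p_{-2}=0, p_{-1}=1, q_{-2}=1, q_{-1}=0), until the denominator exceeds 30:
  i=0: a_0=3, p_0 = 3*1 + 0 = 3, q_0 = 3*0 + 1 = 1.
  i=1: a_1=1, p_1 = 1*3 + 1 = 4, q_1 = 1*1 + 0 = 1.
  i=2: a_2=1, p_2 = 1*4 + 3 = 7, q_2 = 1*1 + 1 = 2.
  i=3: a_3=1, p_3 = 1*7 + 4 = 11, q_3 = 1*2 + 1 = 3.
  i=4: a_4=1, p_4 = 1*11 + 7 = 18, q_4 = 1*3 + 2 = 5.
  i=5: a_5=1, p_5 = 1*18 + 11 = 29, q_5 = 1*5 + 3 = 8.
  i=6: a_6=4, p_6 = 4*29 + 18 = 134, q_6 = 4*8 + 5 = 37.
q_6 = 37 > 30, so the last convergent with denominator <= 30 is p_5/q_5 = 29/8.
The closest fraction with denominator <= 30 is either p_5/q_5 or the intermediate fraction (k*p_5 + p_4)/(k*q_5 + q_4) with the largest k >= 1 whose denominator stays <= 30; these approach x as k grows, and every other convergent or intermediate fraction in range is farther away.
Largest k: floor((30 - q_4)/q_5) = floor((30 - 5)/8) = 3.
That gives (3*29 + 18)/(3*8 + 5) = 105/29.
Compare the errors: |x - 29/8| = |431*8 - 29*119|/(119*8) = 3/952, and |x - 105/29| = |431*29 - 105*119|/(119*29) = 4/3451.
Cross-multiplying, 4*952 = 3808 < 10353 = 3*3451, so 4/3451 is smaller: the intermediate fraction 105/29 is closer to x than 29/8.

105/29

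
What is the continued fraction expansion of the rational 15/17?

[0; 1, 7, 2]

Run the Euclidean algorithm on 15 and 17; the successive quotients are the partial quotients a_0, a_1, ... (each step inverts the fractional part left over by the previous one):
  15 = 0*17 + 15, so a_0 = 0.
  17 = 1*15 + 2, so a_1 = 1.
  15 = 7*2 + 1, so a_2 = 7.
  2 = 2*1 + 0, so a_3 = 2.
The remainder reaches 0 after 4 divisions, so the expansion has 4 partial quotients, read off in order.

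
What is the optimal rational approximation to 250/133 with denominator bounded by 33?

47/25

Expand x = 250/133 as a continued fraction with the Euclidean algorithm:
  250 = 1*133 + 117, so a_0 = 1.
  133 = 1*117 + 16, so a_1 = 1.
  117 = 7*16 + 5, so a_2 = 7.
  16 = 3*5 + 1, so a_3 = 3.
  5 = 5*1 + 0, so a_4 = 5.
so x = [1; 1, 7, 3, 5].
Convergents (p_i = a_i*p_{i-1} + p_{i-2}, q_i = a_i*q_{i-1} + q_{i-2} with p_{-2}=0, p_{-1}=1, q_{-2}=1, q_{-1}=0), until the denominator exceeds 33:
  i=0: a_0=1, p_0 = 1*1 + 0 = 1, q_0 = 1*0 + 1 = 1.
  i=1: a_1=1, p_1 = 1*1 + 1 = 2, q_1 = 1*1 + 0 = 1.
  i=2: a_2=7, p_2 = 7*2 + 1 = 15, q_2 = 7*1 + 1 = 8.
  i=3: a_3=3, p_3 = 3*15 + 2 = 47, q_3 = 3*8 + 1 = 25.
  i=4: a_4=5, p_4 = 5*47 + 15 = 250, q_4 = 5*25 + 8 = 133.
q_4 = 133 > 33, so the last convergent with denominator <= 33 is p_3/q_3 = 47/25.
The closest fraction with denominator <= 33 is either p_3/q_3 or the intermediate fraction (k*p_3 + p_2)/(k*q_3 + q_2) with the largest k >= 1 whose denominator stays <= 33; these approach x as k grows, and every other convergent or intermediate fraction in range is farther away.
Largest k: floor((33 - q_2)/q_3) = floor((33 - 8)/25) = 1.
That gives (1*47 + 15)/(1*25 + 8) = 62/33.
Compare the errors: |x - 47/25| = |250*25 - 47*133|/(133*25) = 1/3325, and |x - 62/33| = |250*33 - 62*133|/(133*33) = 4/4389.
Cross-multiplying, 1*4389 = 4389 < 13300 = 4*3325, so 1/3325 is smaller: the convergent 47/25 is closer to x than 62/33.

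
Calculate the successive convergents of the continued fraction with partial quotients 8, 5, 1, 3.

Using the convergent recurrence p_i = a_i*p_{i-1} + p_{i-2}, q_i = a_i*q_{i-1} + q_{i-2} with p_{-2}=0, p_{-1}=1, q_{-2}=1, q_{-1}=0:
  i=0: a_0=8, p_0 = 8*1 + 0 = 8, q_0 = 8*0 + 1 = 1.
  i=1: a_1=5, p_1 = 5*8 + 1 = 41, q_1 = 5*1 + 0 = 5.
  i=2: a_2=1, p_2 = 1*41 + 8 = 49, q_2 = 1*5 + 1 = 6.
  i=3: a_3=3, p_3 = 3*49 + 41 = 188, q_3 = 3*6 + 5 = 23.

8/1, 41/5, 49/6, 188/23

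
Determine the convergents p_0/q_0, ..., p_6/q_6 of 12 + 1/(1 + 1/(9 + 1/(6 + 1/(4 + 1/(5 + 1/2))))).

12/1, 13/1, 129/10, 787/61, 3277/254, 17172/1331, 37621/2916

Using the convergent recurrence p_i = a_i*p_{i-1} + p_{i-2}, q_i = a_i*q_{i-1} + q_{i-2} with p_{-2}=0, p_{-1}=1, q_{-2}=1, q_{-1}=0:
  i=0: a_0=12, p_0 = 12*1 + 0 = 12, q_0 = 12*0 + 1 = 1.
  i=1: a_1=1, p_1 = 1*12 + 1 = 13, q_1 = 1*1 + 0 = 1.
  i=2: a_2=9, p_2 = 9*13 + 12 = 129, q_2 = 9*1 + 1 = 10.
  i=3: a_3=6, p_3 = 6*129 + 13 = 787, q_3 = 6*10 + 1 = 61.
  i=4: a_4=4, p_4 = 4*787 + 129 = 3277, q_4 = 4*61 + 10 = 254.
  i=5: a_5=5, p_5 = 5*3277 + 787 = 17172, q_5 = 5*254 + 61 = 1331.
  i=6: a_6=2, p_6 = 2*17172 + 3277 = 37621, q_6 = 2*1331 + 254 = 2916.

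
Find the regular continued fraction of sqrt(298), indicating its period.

[17; (3, 1, 4, 5, 1, 1, 5, 4, 1, 3, 34)]

Write x_i = (sqrt(298) + m_i)/d_i with (m_0, d_0) = (0, 1). a_0 = floor(sqrt(298)) = 17, since 17^2 = 289 <= 298 < 324 = 18^2.
Iterate m_{i+1} = d_i*a_i - m_i, d_{i+1} = (298 - m_{i+1}^2)/d_i, a_{i+1} = floor((a_0 + m_{i+1})/d_{i+1}):
  m_1 = 1*17 - 0 = 17, d_1 = (298 - 17^2)/1 = 9/1 = 9, a_1 = floor((17 + 17)/9) = 3.
  m_2 = 9*3 - 17 = 10, d_2 = (298 - 10^2)/9 = 198/9 = 22, a_2 = floor((17 + 10)/22) = 1.
  m_3 = 22*1 - 10 = 12, d_3 = (298 - 12^2)/22 = 154/22 = 7, a_3 = floor((17 + 12)/7) = 4.
  m_4 = 7*4 - 12 = 16, d_4 = (298 - 16^2)/7 = 42/7 = 6, a_4 = floor((17 + 16)/6) = 5.
  m_5 = 6*5 - 16 = 14, d_5 = (298 - 14^2)/6 = 102/6 = 17, a_5 = floor((17 + 14)/17) = 1.
  m_6 = 17*1 - 14 = 3, d_6 = (298 - 3^2)/17 = 289/17 = 17, a_6 = floor((17 + 3)/17) = 1.
  m_7 = 17*1 - 3 = 14, d_7 = (298 - 14^2)/17 = 102/17 = 6, a_7 = floor((17 + 14)/6) = 5.
  m_8 = 6*5 - 14 = 16, d_8 = (298 - 16^2)/6 = 42/6 = 7, a_8 = floor((17 + 16)/7) = 4.
  m_9 = 7*4 - 16 = 12, d_9 = (298 - 12^2)/7 = 154/7 = 22, a_9 = floor((17 + 12)/22) = 1.
  m_10 = 22*1 - 12 = 10, d_10 = (298 - 10^2)/22 = 198/22 = 9, a_10 = floor((17 + 10)/9) = 3.
  m_11 = 9*3 - 10 = 17, d_11 = (298 - 17^2)/9 = 9/9 = 1, a_11 = floor((17 + 17)/1) = 34.
  m_12 = 1*34 - 17 = 17, d_12 = (298 - 17^2)/1 = 9/1 = 9: (m_12, d_12) = (m_1, d_1) = (17, 9), so from here the quotients repeat a_1, ..., a_11; the period length is 11.
Hence the expansion of sqrt(298) is a_0 = 17 followed by the repeating block 3, 1, 4, 5, 1, 1, 5, 4, 1, 3, 34 (period 11).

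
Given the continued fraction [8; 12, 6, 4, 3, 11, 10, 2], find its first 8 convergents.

Using the convergent recurrence p_i = a_i*p_{i-1} + p_{i-2}, q_i = a_i*q_{i-1} + q_{i-2} with p_{-2}=0, p_{-1}=1, q_{-2}=1, q_{-1}=0:
  i=0: a_0=8, p_0 = 8*1 + 0 = 8, q_0 = 8*0 + 1 = 1.
  i=1: a_1=12, p_1 = 12*8 + 1 = 97, q_1 = 12*1 + 0 = 12.
  i=2: a_2=6, p_2 = 6*97 + 8 = 590, q_2 = 6*12 + 1 = 73.
  i=3: a_3=4, p_3 = 4*590 + 97 = 2457, q_3 = 4*73 + 12 = 304.
  i=4: a_4=3, p_4 = 3*2457 + 590 = 7961, q_4 = 3*304 + 73 = 985.
  i=5: a_5=11, p_5 = 11*7961 + 2457 = 90028, q_5 = 11*985 + 304 = 11139.
  i=6: a_6=10, p_6 = 10*90028 + 7961 = 908241, q_6 = 10*11139 + 985 = 112375.
  i=7: a_7=2, p_7 = 2*908241 + 90028 = 1906510, q_7 = 2*112375 + 11139 = 235889.

8/1, 97/12, 590/73, 2457/304, 7961/985, 90028/11139, 908241/112375, 1906510/235889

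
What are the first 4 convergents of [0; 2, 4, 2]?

0/1, 1/2, 4/9, 9/20

Using the convergent recurrence p_i = a_i*p_{i-1} + p_{i-2}, q_i = a_i*q_{i-1} + q_{i-2} with p_{-2}=0, p_{-1}=1, q_{-2}=1, q_{-1}=0:
  i=0: a_0=0, p_0 = 0*1 + 0 = 0, q_0 = 0*0 + 1 = 1.
  i=1: a_1=2, p_1 = 2*0 + 1 = 1, q_1 = 2*1 + 0 = 2.
  i=2: a_2=4, p_2 = 4*1 + 0 = 4, q_2 = 4*2 + 1 = 9.
  i=3: a_3=2, p_3 = 2*4 + 1 = 9, q_3 = 2*9 + 2 = 20.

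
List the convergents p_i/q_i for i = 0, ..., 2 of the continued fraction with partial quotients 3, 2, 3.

Using the convergent recurrence p_i = a_i*p_{i-1} + p_{i-2}, q_i = a_i*q_{i-1} + q_{i-2} with p_{-2}=0, p_{-1}=1, q_{-2}=1, q_{-1}=0:
  i=0: a_0=3, p_0 = 3*1 + 0 = 3, q_0 = 3*0 + 1 = 1.
  i=1: a_1=2, p_1 = 2*3 + 1 = 7, q_1 = 2*1 + 0 = 2.
  i=2: a_2=3, p_2 = 3*7 + 3 = 24, q_2 = 3*2 + 1 = 7.

3/1, 7/2, 24/7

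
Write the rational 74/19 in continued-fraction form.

[3; 1, 8, 2]

Run the Euclidean algorithm on 74 and 19; the successive quotients are the partial quotients a_0, a_1, ... (each step inverts the fractional part left over by the previous one):
  74 = 3*19 + 17, so a_0 = 3.
  19 = 1*17 + 2, so a_1 = 1.
  17 = 8*2 + 1, so a_2 = 8.
  2 = 2*1 + 0, so a_3 = 2.
The remainder reaches 0 after 4 divisions, so the expansion has 4 partial quotients, read off in order.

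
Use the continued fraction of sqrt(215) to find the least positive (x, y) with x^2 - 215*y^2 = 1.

(x, y) = (44, 3)

First expand sqrt(215) as a continued fraction. With x_i = (sqrt(215) + m_i)/d_i and (m_0, d_0) = (0, 1): a_0 = floor(sqrt(215)) = 14, since 14^2 = 196 <= 215 < 225 = 15^2.
Iterate m_{i+1} = d_i*a_i - m_i, d_{i+1} = (215 - m_{i+1}^2)/d_i, a_{i+1} = floor((a_0 + m_{i+1})/d_{i+1}):
  m_1 = 1*14 - 0 = 14, d_1 = (215 - 14^2)/1 = 19/1 = 19, a_1 = floor((14 + 14)/19) = 1.
  m_2 = 19*1 - 14 = 5, d_2 = (215 - 5^2)/19 = 190/19 = 10, a_2 = floor((14 + 5)/10) = 1.
  m_3 = 10*1 - 5 = 5, d_3 = (215 - 5^2)/10 = 190/10 = 19, a_3 = floor((14 + 5)/19) = 1.
  m_4 = 19*1 - 5 = 14, d_4 = (215 - 14^2)/19 = 19/19 = 1, a_4 = floor((14 + 14)/1) = 28.
  m_5 = 1*28 - 14 = 14, d_5 = (215 - 14^2)/1 = 19/1 = 19: (m_5, d_5) = (m_1, d_1) = (14, 19), so from here the quotients repeat a_1, ..., a_4; the period length is 4.
So sqrt(215) = [14; (1, 1, 1, 28)] with period length k = 4.
k is even, so the fundamental solution of x^2 - 215y^2 = 1 is (p_{k-1}, q_{k-1}) = (p_3, q_3); compute convergents through index 3.
Convergents (p_i = a_i*p_{i-1} + p_{i-2}, q_i = a_i*q_{i-1} + q_{i-2} with p_{-2}=0, p_{-1}=1, q_{-2}=1, q_{-1}=0):
  i=0: a_0=14, p_0 = 14*1 + 0 = 14, q_0 = 14*0 + 1 = 1.
  i=1: a_1=1, p_1 = 1*14 + 1 = 15, q_1 = 1*1 + 0 = 1.
  i=2: a_2=1, p_2 = 1*15 + 14 = 29, q_2 = 1*1 + 1 = 2.
  i=3: a_3=1, p_3 = 1*29 + 15 = 44, q_3 = 1*2 + 1 = 3.
Check: 44^2 - 215*3^2 = 1936 - 1935 = 1, so (x, y) = (44, 3) solves the equation, and by the theorem it is the least positive solution.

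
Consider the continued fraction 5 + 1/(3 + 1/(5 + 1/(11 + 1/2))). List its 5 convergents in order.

Using the convergent recurrence p_i = a_i*p_{i-1} + p_{i-2}, q_i = a_i*q_{i-1} + q_{i-2} with p_{-2}=0, p_{-1}=1, q_{-2}=1, q_{-1}=0:
  i=0: a_0=5, p_0 = 5*1 + 0 = 5, q_0 = 5*0 + 1 = 1.
  i=1: a_1=3, p_1 = 3*5 + 1 = 16, q_1 = 3*1 + 0 = 3.
  i=2: a_2=5, p_2 = 5*16 + 5 = 85, q_2 = 5*3 + 1 = 16.
  i=3: a_3=11, p_3 = 11*85 + 16 = 951, q_3 = 11*16 + 3 = 179.
  i=4: a_4=2, p_4 = 2*951 + 85 = 1987, q_4 = 2*179 + 16 = 374.

5/1, 16/3, 85/16, 951/179, 1987/374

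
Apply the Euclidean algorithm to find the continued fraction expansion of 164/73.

Run the Euclidean algorithm on 164 and 73; the successive quotients are the partial quotients a_0, a_1, ... (each step inverts the fractional part left over by the previous one):
  164 = 2*73 + 18, so a_0 = 2.
  73 = 4*18 + 1, so a_1 = 4.
  18 = 18*1 + 0, so a_2 = 18.
The remainder reaches 0 after 3 divisions, so the expansion has 3 partial quotients, read off in order.

[2; 4, 18]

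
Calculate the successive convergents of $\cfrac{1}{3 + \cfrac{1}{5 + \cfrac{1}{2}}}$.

Using the convergent recurrence p_i = a_i*p_{i-1} + p_{i-2}, q_i = a_i*q_{i-1} + q_{i-2} with p_{-2}=0, p_{-1}=1, q_{-2}=1, q_{-1}=0:
  i=0: a_0=0, p_0 = 0*1 + 0 = 0, q_0 = 0*0 + 1 = 1.
  i=1: a_1=3, p_1 = 3*0 + 1 = 1, q_1 = 3*1 + 0 = 3.
  i=2: a_2=5, p_2 = 5*1 + 0 = 5, q_2 = 5*3 + 1 = 16.
  i=3: a_3=2, p_3 = 2*5 + 1 = 11, q_3 = 2*16 + 3 = 35.

0/1, 1/3, 5/16, 11/35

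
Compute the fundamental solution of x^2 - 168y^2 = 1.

First expand sqrt(168) as a continued fraction. With x_i = (sqrt(168) + m_i)/d_i and (m_0, d_0) = (0, 1): a_0 = floor(sqrt(168)) = 12, since 12^2 = 144 <= 168 < 169 = 13^2.
Iterate m_{i+1} = d_i*a_i - m_i, d_{i+1} = (168 - m_{i+1}^2)/d_i, a_{i+1} = floor((a_0 + m_{i+1})/d_{i+1}):
  m_1 = 1*12 - 0 = 12, d_1 = (168 - 12^2)/1 = 24/1 = 24, a_1 = floor((12 + 12)/24) = 1.
  m_2 = 24*1 - 12 = 12, d_2 = (168 - 12^2)/24 = 24/24 = 1, a_2 = floor((12 + 12)/1) = 24.
  m_3 = 1*24 - 12 = 12, d_3 = (168 - 12^2)/1 = 24/1 = 24: (m_3, d_3) = (m_1, d_1) = (12, 24), so from here the quotients repeat a_1, a_2; the period length is 2.
So sqrt(168) = [12; (1, 24)] with period length k = 2.
k is even, so the fundamental solution of x^2 - 168y^2 = 1 is (p_{k-1}, q_{k-1}) = (p_1, q_1); compute convergents through index 1.
Convergents (p_i = a_i*p_{i-1} + p_{i-2}, q_i = a_i*q_{i-1} + q_{i-2} with p_{-2}=0, p_{-1}=1, q_{-2}=1, q_{-1}=0):
  i=0: a_0=12, p_0 = 12*1 + 0 = 12, q_0 = 12*0 + 1 = 1.
  i=1: a_1=1, p_1 = 1*12 + 1 = 13, q_1 = 1*1 + 0 = 1.
Check: 13^2 - 168*1^2 = 169 - 168 = 1, so (x, y) = (13, 1) solves the equation, and by the theorem it is the least positive solution.

(x, y) = (13, 1)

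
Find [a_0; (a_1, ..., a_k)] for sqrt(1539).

[39; (4, 2, 1, 8, 39, 8, 1, 2, 4, 78)]

Write x_i = (sqrt(1539) + m_i)/d_i with (m_0, d_0) = (0, 1). a_0 = floor(sqrt(1539)) = 39, since 39^2 = 1521 <= 1539 < 1600 = 40^2.
Iterate m_{i+1} = d_i*a_i - m_i, d_{i+1} = (1539 - m_{i+1}^2)/d_i, a_{i+1} = floor((a_0 + m_{i+1})/d_{i+1}):
  m_1 = 1*39 - 0 = 39, d_1 = (1539 - 39^2)/1 = 18/1 = 18, a_1 = floor((39 + 39)/18) = 4.
  m_2 = 18*4 - 39 = 33, d_2 = (1539 - 33^2)/18 = 450/18 = 25, a_2 = floor((39 + 33)/25) = 2.
  m_3 = 25*2 - 33 = 17, d_3 = (1539 - 17^2)/25 = 1250/25 = 50, a_3 = floor((39 + 17)/50) = 1.
  m_4 = 50*1 - 17 = 33, d_4 = (1539 - 33^2)/50 = 450/50 = 9, a_4 = floor((39 + 33)/9) = 8.
  m_5 = 9*8 - 33 = 39, d_5 = (1539 - 39^2)/9 = 18/9 = 2, a_5 = floor((39 + 39)/2) = 39.
  m_6 = 2*39 - 39 = 39, d_6 = (1539 - 39^2)/2 = 18/2 = 9, a_6 = floor((39 + 39)/9) = 8.
  m_7 = 9*8 - 39 = 33, d_7 = (1539 - 33^2)/9 = 450/9 = 50, a_7 = floor((39 + 33)/50) = 1.
  m_8 = 50*1 - 33 = 17, d_8 = (1539 - 17^2)/50 = 1250/50 = 25, a_8 = floor((39 + 17)/25) = 2.
  m_9 = 25*2 - 17 = 33, d_9 = (1539 - 33^2)/25 = 450/25 = 18, a_9 = floor((39 + 33)/18) = 4.
  m_10 = 18*4 - 33 = 39, d_10 = (1539 - 39^2)/18 = 18/18 = 1, a_10 = floor((39 + 39)/1) = 78.
  m_11 = 1*78 - 39 = 39, d_11 = (1539 - 39^2)/1 = 18/1 = 18: (m_11, d_11) = (m_1, d_1) = (39, 18), so from here the quotients repeat a_1, ..., a_10; the period length is 10.
Hence the expansion of sqrt(1539) is a_0 = 39 followed by the repeating block 4, 2, 1, 8, 39, 8, 1, 2, 4, 78 (period 10).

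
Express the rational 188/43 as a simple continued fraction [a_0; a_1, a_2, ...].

Run the Euclidean algorithm on 188 and 43; the successive quotients are the partial quotients a_0, a_1, ... (each step inverts the fractional part left over by the previous one):
  188 = 4*43 + 16, so a_0 = 4.
  43 = 2*16 + 11, so a_1 = 2.
  16 = 1*11 + 5, so a_2 = 1.
  11 = 2*5 + 1, so a_3 = 2.
  5 = 5*1 + 0, so a_4 = 5.
The remainder reaches 0 after 5 divisions, so the expansion has 5 partial quotients, read off in order.

[4; 2, 1, 2, 5]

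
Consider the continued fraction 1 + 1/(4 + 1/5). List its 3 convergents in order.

Using the convergent recurrence p_i = a_i*p_{i-1} + p_{i-2}, q_i = a_i*q_{i-1} + q_{i-2} with p_{-2}=0, p_{-1}=1, q_{-2}=1, q_{-1}=0:
  i=0: a_0=1, p_0 = 1*1 + 0 = 1, q_0 = 1*0 + 1 = 1.
  i=1: a_1=4, p_1 = 4*1 + 1 = 5, q_1 = 4*1 + 0 = 4.
  i=2: a_2=5, p_2 = 5*5 + 1 = 26, q_2 = 5*4 + 1 = 21.

1/1, 5/4, 26/21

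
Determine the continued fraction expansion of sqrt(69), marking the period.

Write x_i = (sqrt(69) + m_i)/d_i with (m_0, d_0) = (0, 1). a_0 = floor(sqrt(69)) = 8, since 8^2 = 64 <= 69 < 81 = 9^2.
Iterate m_{i+1} = d_i*a_i - m_i, d_{i+1} = (69 - m_{i+1}^2)/d_i, a_{i+1} = floor((a_0 + m_{i+1})/d_{i+1}):
  m_1 = 1*8 - 0 = 8, d_1 = (69 - 8^2)/1 = 5/1 = 5, a_1 = floor((8 + 8)/5) = 3.
  m_2 = 5*3 - 8 = 7, d_2 = (69 - 7^2)/5 = 20/5 = 4, a_2 = floor((8 + 7)/4) = 3.
  m_3 = 4*3 - 7 = 5, d_3 = (69 - 5^2)/4 = 44/4 = 11, a_3 = floor((8 + 5)/11) = 1.
  m_4 = 11*1 - 5 = 6, d_4 = (69 - 6^2)/11 = 33/11 = 3, a_4 = floor((8 + 6)/3) = 4.
  m_5 = 3*4 - 6 = 6, d_5 = (69 - 6^2)/3 = 33/3 = 11, a_5 = floor((8 + 6)/11) = 1.
  m_6 = 11*1 - 6 = 5, d_6 = (69 - 5^2)/11 = 44/11 = 4, a_6 = floor((8 + 5)/4) = 3.
  m_7 = 4*3 - 5 = 7, d_7 = (69 - 7^2)/4 = 20/4 = 5, a_7 = floor((8 + 7)/5) = 3.
  m_8 = 5*3 - 7 = 8, d_8 = (69 - 8^2)/5 = 5/5 = 1, a_8 = floor((8 + 8)/1) = 16.
  m_9 = 1*16 - 8 = 8, d_9 = (69 - 8^2)/1 = 5/1 = 5: (m_9, d_9) = (m_1, d_1) = (8, 5), so from here the quotients repeat a_1, ..., a_8; the period length is 8.
Hence the expansion of sqrt(69) is a_0 = 8 followed by the repeating block 3, 3, 1, 4, 1, 3, 3, 16 (period 8).

[8; (3, 3, 1, 4, 1, 3, 3, 16)]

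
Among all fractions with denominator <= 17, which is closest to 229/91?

Expand x = 229/91 as a continued fraction with the Euclidean algorithm:
  229 = 2*91 + 47, so a_0 = 2.
  91 = 1*47 + 44, so a_1 = 1.
  47 = 1*44 + 3, so a_2 = 1.
  44 = 14*3 + 2, so a_3 = 14.
  3 = 1*2 + 1, so a_4 = 1.
  2 = 2*1 + 0, so a_5 = 2.
so x = [2; 1, 1, 14, 1, 2].
Convergents (p_i = a_i*p_{i-1} + p_{i-2}, q_i = a_i*q_{i-1} + q_{i-2} with p_{-2}=0, p_{-1}=1, q_{-2}=1, q_{-1}=0), until the denominator exceeds 17:
  i=0: a_0=2, p_0 = 2*1 + 0 = 2, q_0 = 2*0 + 1 = 1.
  i=1: a_1=1, p_1 = 1*2 + 1 = 3, q_1 = 1*1 + 0 = 1.
  i=2: a_2=1, p_2 = 1*3 + 2 = 5, q_2 = 1*1 + 1 = 2.
  i=3: a_3=14, p_3 = 14*5 + 3 = 73, q_3 = 14*2 + 1 = 29.
q_3 = 29 > 17, so the last convergent with denominator <= 17 is p_2/q_2 = 5/2.
The closest fraction with denominator <= 17 is either p_2/q_2 or the intermediate fraction (k*p_2 + p_1)/(k*q_2 + q_1) with the largest k >= 1 whose denominator stays <= 17; these approach x as k grows, and every other convergent or intermediate fraction in range is farther away.
Largest k: floor((17 - q_1)/q_2) = floor((17 - 1)/2) = 8.
That gives (8*5 + 3)/(8*2 + 1) = 43/17.
Compare the errors: |x - 5/2| = |229*2 - 5*91|/(91*2) = 3/182, and |x - 43/17| = |229*17 - 43*91|/(91*17) = 20/1547.
Cross-multiplying, 20*182 = 3640 < 4641 = 3*1547, so 20/1547 is smaller: the intermediate fraction 43/17 is closer to x than 5/2.

43/17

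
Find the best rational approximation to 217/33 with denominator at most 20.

125/19

Expand x = 217/33 as a continued fraction with the Euclidean algorithm:
  217 = 6*33 + 19, so a_0 = 6.
  33 = 1*19 + 14, so a_1 = 1.
  19 = 1*14 + 5, so a_2 = 1.
  14 = 2*5 + 4, so a_3 = 2.
  5 = 1*4 + 1, so a_4 = 1.
  4 = 4*1 + 0, so a_5 = 4.
so x = [6; 1, 1, 2, 1, 4].
Convergents (p_i = a_i*p_{i-1} + p_{i-2}, q_i = a_i*q_{i-1} + q_{i-2} with p_{-2}=0, p_{-1}=1, q_{-2}=1, q_{-1}=0), until the denominator exceeds 20:
  i=0: a_0=6, p_0 = 6*1 + 0 = 6, q_0 = 6*0 + 1 = 1.
  i=1: a_1=1, p_1 = 1*6 + 1 = 7, q_1 = 1*1 + 0 = 1.
  i=2: a_2=1, p_2 = 1*7 + 6 = 13, q_2 = 1*1 + 1 = 2.
  i=3: a_3=2, p_3 = 2*13 + 7 = 33, q_3 = 2*2 + 1 = 5.
  i=4: a_4=1, p_4 = 1*33 + 13 = 46, q_4 = 1*5 + 2 = 7.
  i=5: a_5=4, p_5 = 4*46 + 33 = 217, q_5 = 4*7 + 5 = 33.
q_5 = 33 > 20, so the last convergent with denominator <= 20 is p_4/q_4 = 46/7.
The closest fraction with denominator <= 20 is either p_4/q_4 or the intermediate fraction (k*p_4 + p_3)/(k*q_4 + q_3) with the largest k >= 1 whose denominator stays <= 20; these approach x as k grows, and every other convergent or intermediate fraction in range is farther away.
Largest k: floor((20 - q_3)/q_4) = floor((20 - 5)/7) = 2.
That gives (2*46 + 33)/(2*7 + 5) = 125/19.
Compare the errors: |x - 46/7| = |217*7 - 46*33|/(33*7) = 1/231, and |x - 125/19| = |217*19 - 125*33|/(33*19) = 2/627.
Cross-multiplying, 2*231 = 462 < 627 = 1*627, so 2/627 is smaller: the intermediate fraction 125/19 is closer to x than 46/7.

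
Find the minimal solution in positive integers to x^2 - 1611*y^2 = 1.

First expand sqrt(1611) as a continued fraction. With x_i = (sqrt(1611) + m_i)/d_i and (m_0, d_0) = (0, 1): a_0 = floor(sqrt(1611)) = 40, since 40^2 = 1600 <= 1611 < 1681 = 41^2.
Iterate m_{i+1} = d_i*a_i - m_i, d_{i+1} = (1611 - m_{i+1}^2)/d_i, a_{i+1} = floor((a_0 + m_{i+1})/d_{i+1}):
  m_1 = 1*40 - 0 = 40, d_1 = (1611 - 40^2)/1 = 11/1 = 11, a_1 = floor((40 + 40)/11) = 7.
  m_2 = 11*7 - 40 = 37, d_2 = (1611 - 37^2)/11 = 242/11 = 22, a_2 = floor((40 + 37)/22) = 3.
  m_3 = 22*3 - 37 = 29, d_3 = (1611 - 29^2)/22 = 770/22 = 35, a_3 = floor((40 + 29)/35) = 1.
  m_4 = 35*1 - 29 = 6, d_4 = (1611 - 6^2)/35 = 1575/35 = 45, a_4 = floor((40 + 6)/45) = 1.
  m_5 = 45*1 - 6 = 39, d_5 = (1611 - 39^2)/45 = 90/45 = 2, a_5 = floor((40 + 39)/2) = 39.
  m_6 = 2*39 - 39 = 39, d_6 = (1611 - 39^2)/2 = 90/2 = 45, a_6 = floor((40 + 39)/45) = 1.
  m_7 = 45*1 - 39 = 6, d_7 = (1611 - 6^2)/45 = 1575/45 = 35, a_7 = floor((40 + 6)/35) = 1.
  m_8 = 35*1 - 6 = 29, d_8 = (1611 - 29^2)/35 = 770/35 = 22, a_8 = floor((40 + 29)/22) = 3.
  m_9 = 22*3 - 29 = 37, d_9 = (1611 - 37^2)/22 = 242/22 = 11, a_9 = floor((40 + 37)/11) = 7.
  m_10 = 11*7 - 37 = 40, d_10 = (1611 - 40^2)/11 = 11/11 = 1, a_10 = floor((40 + 40)/1) = 80.
  m_11 = 1*80 - 40 = 40, d_11 = (1611 - 40^2)/1 = 11/1 = 11: (m_11, d_11) = (m_1, d_1) = (40, 11), so from here the quotients repeat a_1, ..., a_10; the period length is 10.
So sqrt(1611) = [40; (7, 3, 1, 1, 39, 1, 1, 3, 7, 80)] with period length k = 10.
k is even, so the fundamental solution of x^2 - 1611y^2 = 1 is (p_{k-1}, q_{k-1}) = (p_9, q_9); compute convergents through index 9.
Convergents (p_i = a_i*p_{i-1} + p_{i-2}, q_i = a_i*q_{i-1} + q_{i-2} with p_{-2}=0, p_{-1}=1, q_{-2}=1, q_{-1}=0):
  i=0: a_0=40, p_0 = 40*1 + 0 = 40, q_0 = 40*0 + 1 = 1.
  i=1: a_1=7, p_1 = 7*40 + 1 = 281, q_1 = 7*1 + 0 = 7.
  i=2: a_2=3, p_2 = 3*281 + 40 = 883, q_2 = 3*7 + 1 = 22.
  i=3: a_3=1, p_3 = 1*883 + 281 = 1164, q_3 = 1*22 + 7 = 29.
  i=4: a_4=1, p_4 = 1*1164 + 883 = 2047, q_4 = 1*29 + 22 = 51.
  i=5: a_5=39, p_5 = 39*2047 + 1164 = 80997, q_5 = 39*51 + 29 = 2018.
  i=6: a_6=1, p_6 = 1*80997 + 2047 = 83044, q_6 = 1*2018 + 51 = 2069.
  i=7: a_7=1, p_7 = 1*83044 + 80997 = 164041, q_7 = 1*2069 + 2018 = 4087.
  i=8: a_8=3, p_8 = 3*164041 + 83044 = 575167, q_8 = 3*4087 + 2069 = 14330.
  i=9: a_9=7, p_9 = 7*575167 + 164041 = 4190210, q_9 = 7*14330 + 4087 = 104397.
Check: 4190210^2 - 1611*104397^2 = 17557859844100 - 17557859844099 = 1, so (x, y) = (4190210, 104397) solves the equation, and by the theorem it is the least positive solution.

(x, y) = (4190210, 104397)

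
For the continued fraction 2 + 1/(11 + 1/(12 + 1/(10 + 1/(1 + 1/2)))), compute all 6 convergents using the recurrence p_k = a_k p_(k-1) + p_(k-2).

2/1, 23/11, 278/133, 2803/1341, 3081/1474, 8965/4289

Using the convergent recurrence p_i = a_i*p_{i-1} + p_{i-2}, q_i = a_i*q_{i-1} + q_{i-2} with p_{-2}=0, p_{-1}=1, q_{-2}=1, q_{-1}=0:
  i=0: a_0=2, p_0 = 2*1 + 0 = 2, q_0 = 2*0 + 1 = 1.
  i=1: a_1=11, p_1 = 11*2 + 1 = 23, q_1 = 11*1 + 0 = 11.
  i=2: a_2=12, p_2 = 12*23 + 2 = 278, q_2 = 12*11 + 1 = 133.
  i=3: a_3=10, p_3 = 10*278 + 23 = 2803, q_3 = 10*133 + 11 = 1341.
  i=4: a_4=1, p_4 = 1*2803 + 278 = 3081, q_4 = 1*1341 + 133 = 1474.
  i=5: a_5=2, p_5 = 2*3081 + 2803 = 8965, q_5 = 2*1474 + 1341 = 4289.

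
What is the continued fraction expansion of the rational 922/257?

[3; 1, 1, 2, 2, 1, 4, 3]

Run the Euclidean algorithm on 922 and 257; the successive quotients are the partial quotients a_0, a_1, ... (each step inverts the fractional part left over by the previous one):
  922 = 3*257 + 151, so a_0 = 3.
  257 = 1*151 + 106, so a_1 = 1.
  151 = 1*106 + 45, so a_2 = 1.
  106 = 2*45 + 16, so a_3 = 2.
  45 = 2*16 + 13, so a_4 = 2.
  16 = 1*13 + 3, so a_5 = 1.
  13 = 4*3 + 1, so a_6 = 4.
  3 = 3*1 + 0, so a_7 = 3.
The remainder reaches 0 after 8 divisions, so the expansion has 8 partial quotients, read off in order.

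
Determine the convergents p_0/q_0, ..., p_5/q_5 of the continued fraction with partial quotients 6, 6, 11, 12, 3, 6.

6/1, 37/6, 413/67, 4993/810, 15392/2497, 97345/15792

Using the convergent recurrence p_i = a_i*p_{i-1} + p_{i-2}, q_i = a_i*q_{i-1} + q_{i-2} with p_{-2}=0, p_{-1}=1, q_{-2}=1, q_{-1}=0:
  i=0: a_0=6, p_0 = 6*1 + 0 = 6, q_0 = 6*0 + 1 = 1.
  i=1: a_1=6, p_1 = 6*6 + 1 = 37, q_1 = 6*1 + 0 = 6.
  i=2: a_2=11, p_2 = 11*37 + 6 = 413, q_2 = 11*6 + 1 = 67.
  i=3: a_3=12, p_3 = 12*413 + 37 = 4993, q_3 = 12*67 + 6 = 810.
  i=4: a_4=3, p_4 = 3*4993 + 413 = 15392, q_4 = 3*810 + 67 = 2497.
  i=5: a_5=6, p_5 = 6*15392 + 4993 = 97345, q_5 = 6*2497 + 810 = 15792.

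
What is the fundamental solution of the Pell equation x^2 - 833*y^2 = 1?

First expand sqrt(833) as a continued fraction. With x_i = (sqrt(833) + m_i)/d_i and (m_0, d_0) = (0, 1): a_0 = floor(sqrt(833)) = 28, since 28^2 = 784 <= 833 < 841 = 29^2.
Iterate m_{i+1} = d_i*a_i - m_i, d_{i+1} = (833 - m_{i+1}^2)/d_i, a_{i+1} = floor((a_0 + m_{i+1})/d_{i+1}):
  m_1 = 1*28 - 0 = 28, d_1 = (833 - 28^2)/1 = 49/1 = 49, a_1 = floor((28 + 28)/49) = 1.
  m_2 = 49*1 - 28 = 21, d_2 = (833 - 21^2)/49 = 392/49 = 8, a_2 = floor((28 + 21)/8) = 6.
  m_3 = 8*6 - 21 = 27, d_3 = (833 - 27^2)/8 = 104/8 = 13, a_3 = floor((28 + 27)/13) = 4.
  m_4 = 13*4 - 27 = 25, d_4 = (833 - 25^2)/13 = 208/13 = 16, a_4 = floor((28 + 25)/16) = 3.
  m_5 = 16*3 - 25 = 23, d_5 = (833 - 23^2)/16 = 304/16 = 19, a_5 = floor((28 + 23)/19) = 2.
  m_6 = 19*2 - 23 = 15, d_6 = (833 - 15^2)/19 = 608/19 = 32, a_6 = floor((28 + 15)/32) = 1.
  m_7 = 32*1 - 15 = 17, d_7 = (833 - 17^2)/32 = 544/32 = 17, a_7 = floor((28 + 17)/17) = 2.
  m_8 = 17*2 - 17 = 17, d_8 = (833 - 17^2)/17 = 544/17 = 32, a_8 = floor((28 + 17)/32) = 1.
  m_9 = 32*1 - 17 = 15, d_9 = (833 - 15^2)/32 = 608/32 = 19, a_9 = floor((28 + 15)/19) = 2.
  m_10 = 19*2 - 15 = 23, d_10 = (833 - 23^2)/19 = 304/19 = 16, a_10 = floor((28 + 23)/16) = 3.
  m_11 = 16*3 - 23 = 25, d_11 = (833 - 25^2)/16 = 208/16 = 13, a_11 = floor((28 + 25)/13) = 4.
  m_12 = 13*4 - 25 = 27, d_12 = (833 - 27^2)/13 = 104/13 = 8, a_12 = floor((28 + 27)/8) = 6.
  m_13 = 8*6 - 27 = 21, d_13 = (833 - 21^2)/8 = 392/8 = 49, a_13 = floor((28 + 21)/49) = 1.
  m_14 = 49*1 - 21 = 28, d_14 = (833 - 28^2)/49 = 49/49 = 1, a_14 = floor((28 + 28)/1) = 56.
  m_15 = 1*56 - 28 = 28, d_15 = (833 - 28^2)/1 = 49/1 = 49: (m_15, d_15) = (m_1, d_1) = (28, 49), so from here the quotients repeat a_1, ..., a_14; the period length is 14.
So sqrt(833) = [28; (1, 6, 4, 3, 2, 1, 2, 1, 2, 3, 4, 6, 1, 56)] with period length k = 14.
k is even, so the fundamental solution of x^2 - 833y^2 = 1 is (p_{k-1}, q_{k-1}) = (p_13, q_13); compute convergents through index 13.
Convergents (p_i = a_i*p_{i-1} + p_{i-2}, q_i = a_i*q_{i-1} + q_{i-2} with p_{-2}=0, p_{-1}=1, q_{-2}=1, q_{-1}=0):
  i=0: a_0=28, p_0 = 28*1 + 0 = 28, q_0 = 28*0 + 1 = 1.
  i=1: a_1=1, p_1 = 1*28 + 1 = 29, q_1 = 1*1 + 0 = 1.
  i=2: a_2=6, p_2 = 6*29 + 28 = 202, q_2 = 6*1 + 1 = 7.
  i=3: a_3=4, p_3 = 4*202 + 29 = 837, q_3 = 4*7 + 1 = 29.
  i=4: a_4=3, p_4 = 3*837 + 202 = 2713, q_4 = 3*29 + 7 = 94.
  i=5: a_5=2, p_5 = 2*2713 + 837 = 6263, q_5 = 2*94 + 29 = 217.
  i=6: a_6=1, p_6 = 1*6263 + 2713 = 8976, q_6 = 1*217 + 94 = 311.
  i=7: a_7=2, p_7 = 2*8976 + 6263 = 24215, q_7 = 2*311 + 217 = 839.
  i=8: a_8=1, p_8 = 1*24215 + 8976 = 33191, q_8 = 1*839 + 311 = 1150.
  i=9: a_9=2, p_9 = 2*33191 + 24215 = 90597, q_9 = 2*1150 + 839 = 3139.
  i=10: a_10=3, p_10 = 3*90597 + 33191 = 304982, q_10 = 3*3139 + 1150 = 10567.
  i=11: a_11=4, p_11 = 4*304982 + 90597 = 1310525, q_11 = 4*10567 + 3139 = 45407.
  i=12: a_12=6, p_12 = 6*1310525 + 304982 = 8168132, q_12 = 6*45407 + 10567 = 283009.
  i=13: a_13=1, p_13 = 1*8168132 + 1310525 = 9478657, q_13 = 1*283009 + 45407 = 328416.
Check: 9478657^2 - 833*328416^2 = 89844938523649 - 89844938523648 = 1, so (x, y) = (9478657, 328416) solves the equation, and by the theorem it is the least positive solution.

(x, y) = (9478657, 328416)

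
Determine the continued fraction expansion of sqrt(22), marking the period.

[4; (1, 2, 4, 2, 1, 8)]

Write x_i = (sqrt(22) + m_i)/d_i with (m_0, d_0) = (0, 1). a_0 = floor(sqrt(22)) = 4, since 4^2 = 16 <= 22 < 25 = 5^2.
Iterate m_{i+1} = d_i*a_i - m_i, d_{i+1} = (22 - m_{i+1}^2)/d_i, a_{i+1} = floor((a_0 + m_{i+1})/d_{i+1}):
  m_1 = 1*4 - 0 = 4, d_1 = (22 - 4^2)/1 = 6/1 = 6, a_1 = floor((4 + 4)/6) = 1.
  m_2 = 6*1 - 4 = 2, d_2 = (22 - 2^2)/6 = 18/6 = 3, a_2 = floor((4 + 2)/3) = 2.
  m_3 = 3*2 - 2 = 4, d_3 = (22 - 4^2)/3 = 6/3 = 2, a_3 = floor((4 + 4)/2) = 4.
  m_4 = 2*4 - 4 = 4, d_4 = (22 - 4^2)/2 = 6/2 = 3, a_4 = floor((4 + 4)/3) = 2.
  m_5 = 3*2 - 4 = 2, d_5 = (22 - 2^2)/3 = 18/3 = 6, a_5 = floor((4 + 2)/6) = 1.
  m_6 = 6*1 - 2 = 4, d_6 = (22 - 4^2)/6 = 6/6 = 1, a_6 = floor((4 + 4)/1) = 8.
  m_7 = 1*8 - 4 = 4, d_7 = (22 - 4^2)/1 = 6/1 = 6: (m_7, d_7) = (m_1, d_1) = (4, 6), so from here the quotients repeat a_1, ..., a_6; the period length is 6.
Hence the expansion of sqrt(22) is a_0 = 4 followed by the repeating block 1, 2, 4, 2, 1, 8 (period 6).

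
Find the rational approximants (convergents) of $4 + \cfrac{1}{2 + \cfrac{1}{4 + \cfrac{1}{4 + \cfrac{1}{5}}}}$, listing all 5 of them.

4/1, 9/2, 40/9, 169/38, 885/199

Using the convergent recurrence p_i = a_i*p_{i-1} + p_{i-2}, q_i = a_i*q_{i-1} + q_{i-2} with p_{-2}=0, p_{-1}=1, q_{-2}=1, q_{-1}=0:
  i=0: a_0=4, p_0 = 4*1 + 0 = 4, q_0 = 4*0 + 1 = 1.
  i=1: a_1=2, p_1 = 2*4 + 1 = 9, q_1 = 2*1 + 0 = 2.
  i=2: a_2=4, p_2 = 4*9 + 4 = 40, q_2 = 4*2 + 1 = 9.
  i=3: a_3=4, p_3 = 4*40 + 9 = 169, q_3 = 4*9 + 2 = 38.
  i=4: a_4=5, p_4 = 5*169 + 40 = 885, q_4 = 5*38 + 9 = 199.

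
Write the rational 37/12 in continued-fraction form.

[3; 12]

Run the Euclidean algorithm on 37 and 12; the successive quotients are the partial quotients a_0, a_1, ... (each step inverts the fractional part left over by the previous one):
  37 = 3*12 + 1, so a_0 = 3.
  12 = 12*1 + 0, so a_1 = 12.
The remainder reaches 0 after 2 divisions, so the expansion has 2 partial quotients, read off in order.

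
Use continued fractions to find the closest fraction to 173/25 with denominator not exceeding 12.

83/12

Expand x = 173/25 as a continued fraction with the Euclidean algorithm:
  173 = 6*25 + 23, so a_0 = 6.
  25 = 1*23 + 2, so a_1 = 1.
  23 = 11*2 + 1, so a_2 = 11.
  2 = 2*1 + 0, so a_3 = 2.
so x = [6; 1, 11, 2].
Convergents (p_i = a_i*p_{i-1} + p_{i-2}, q_i = a_i*q_{i-1} + q_{i-2} with p_{-2}=0, p_{-1}=1, q_{-2}=1, q_{-1}=0), until the denominator exceeds 12:
  i=0: a_0=6, p_0 = 6*1 + 0 = 6, q_0 = 6*0 + 1 = 1.
  i=1: a_1=1, p_1 = 1*6 + 1 = 7, q_1 = 1*1 + 0 = 1.
  i=2: a_2=11, p_2 = 11*7 + 6 = 83, q_2 = 11*1 + 1 = 12.
  i=3: a_3=2, p_3 = 2*83 + 7 = 173, q_3 = 2*12 + 1 = 25.
q_3 = 25 > 12, so the last convergent with denominator <= 12 is p_2/q_2 = 83/12.
The closest fraction with denominator <= 12 is either p_2/q_2 or the intermediate fraction (k*p_2 + p_1)/(k*q_2 + q_1) with the largest k >= 1 whose denominator stays <= 12; these approach x as k grows, and every other convergent or intermediate fraction in range is farther away.
Largest k: floor((12 - q_1)/q_2) = floor((12 - 1)/12) = 0.
Since k = 0, no intermediate fraction beyond p_2/q_2 has denominator <= 12, so the convergent 83/12 is the closest (its error is |173*12 - 83*25|/(25*12) = 1/300).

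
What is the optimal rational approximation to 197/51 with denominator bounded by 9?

Expand x = 197/51 as a continued fraction with the Euclidean algorithm:
  197 = 3*51 + 44, so a_0 = 3.
  51 = 1*44 + 7, so a_1 = 1.
  44 = 6*7 + 2, so a_2 = 6.
  7 = 3*2 + 1, so a_3 = 3.
  2 = 2*1 + 0, so a_4 = 2.
so x = [3; 1, 6, 3, 2].
Convergents (p_i = a_i*p_{i-1} + p_{i-2}, q_i = a_i*q_{i-1} + q_{i-2} with p_{-2}=0, p_{-1}=1, q_{-2}=1, q_{-1}=0), until the denominator exceeds 9:
  i=0: a_0=3, p_0 = 3*1 + 0 = 3, q_0 = 3*0 + 1 = 1.
  i=1: a_1=1, p_1 = 1*3 + 1 = 4, q_1 = 1*1 + 0 = 1.
  i=2: a_2=6, p_2 = 6*4 + 3 = 27, q_2 = 6*1 + 1 = 7.
  i=3: a_3=3, p_3 = 3*27 + 4 = 85, q_3 = 3*7 + 1 = 22.
q_3 = 22 > 9, so the last convergent with denominator <= 9 is p_2/q_2 = 27/7.
The closest fraction with denominator <= 9 is either p_2/q_2 or the intermediate fraction (k*p_2 + p_1)/(k*q_2 + q_1) with the largest k >= 1 whose denominator stays <= 9; these approach x as k grows, and every other convergent or intermediate fraction in range is farther away.
Largest k: floor((9 - q_1)/q_2) = floor((9 - 1)/7) = 1.
That gives (1*27 + 4)/(1*7 + 1) = 31/8.
Compare the errors: |x - 27/7| = |197*7 - 27*51|/(51*7) = 2/357, and |x - 31/8| = |197*8 - 31*51|/(51*8) = 5/408.
Cross-multiplying, 2*408 = 816 < 1785 = 5*357, so 2/357 is smaller: the convergent 27/7 is closer to x than 31/8.

27/7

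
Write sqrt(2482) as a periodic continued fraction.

Write x_i = (sqrt(2482) + m_i)/d_i with (m_0, d_0) = (0, 1). a_0 = floor(sqrt(2482)) = 49, since 49^2 = 2401 <= 2482 < 2500 = 50^2.
Iterate m_{i+1} = d_i*a_i - m_i, d_{i+1} = (2482 - m_{i+1}^2)/d_i, a_{i+1} = floor((a_0 + m_{i+1})/d_{i+1}):
  m_1 = 1*49 - 0 = 49, d_1 = (2482 - 49^2)/1 = 81/1 = 81, a_1 = floor((49 + 49)/81) = 1.
  m_2 = 81*1 - 49 = 32, d_2 = (2482 - 32^2)/81 = 1458/81 = 18, a_2 = floor((49 + 32)/18) = 4.
  m_3 = 18*4 - 32 = 40, d_3 = (2482 - 40^2)/18 = 882/18 = 49, a_3 = floor((49 + 40)/49) = 1.
  m_4 = 49*1 - 40 = 9, d_4 = (2482 - 9^2)/49 = 2401/49 = 49, a_4 = floor((49 + 9)/49) = 1.
  m_5 = 49*1 - 9 = 40, d_5 = (2482 - 40^2)/49 = 882/49 = 18, a_5 = floor((49 + 40)/18) = 4.
  m_6 = 18*4 - 40 = 32, d_6 = (2482 - 32^2)/18 = 1458/18 = 81, a_6 = floor((49 + 32)/81) = 1.
  m_7 = 81*1 - 32 = 49, d_7 = (2482 - 49^2)/81 = 81/81 = 1, a_7 = floor((49 + 49)/1) = 98.
  m_8 = 1*98 - 49 = 49, d_8 = (2482 - 49^2)/1 = 81/1 = 81: (m_8, d_8) = (m_1, d_1) = (49, 81), so from here the quotients repeat a_1, ..., a_7; the period length is 7.
Hence the expansion of sqrt(2482) is a_0 = 49 followed by the repeating block 1, 4, 1, 1, 4, 1, 98 (period 7).

[49; (1, 4, 1, 1, 4, 1, 98)]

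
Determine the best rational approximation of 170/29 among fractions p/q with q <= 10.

Expand x = 170/29 as a continued fraction with the Euclidean algorithm:
  170 = 5*29 + 25, so a_0 = 5.
  29 = 1*25 + 4, so a_1 = 1.
  25 = 6*4 + 1, so a_2 = 6.
  4 = 4*1 + 0, so a_3 = 4.
so x = [5; 1, 6, 4].
Convergents (p_i = a_i*p_{i-1} + p_{i-2}, q_i = a_i*q_{i-1} + q_{i-2} with p_{-2}=0, p_{-1}=1, q_{-2}=1, q_{-1}=0), until the denominator exceeds 10:
  i=0: a_0=5, p_0 = 5*1 + 0 = 5, q_0 = 5*0 + 1 = 1.
  i=1: a_1=1, p_1 = 1*5 + 1 = 6, q_1 = 1*1 + 0 = 1.
  i=2: a_2=6, p_2 = 6*6 + 5 = 41, q_2 = 6*1 + 1 = 7.
  i=3: a_3=4, p_3 = 4*41 + 6 = 170, q_3 = 4*7 + 1 = 29.
q_3 = 29 > 10, so the last convergent with denominator <= 10 is p_2/q_2 = 41/7.
The closest fraction with denominator <= 10 is either p_2/q_2 or the intermediate fraction (k*p_2 + p_1)/(k*q_2 + q_1) with the largest k >= 1 whose denominator stays <= 10; these approach x as k grows, and every other convergent or intermediate fraction in range is farther away.
Largest k: floor((10 - q_1)/q_2) = floor((10 - 1)/7) = 1.
That gives (1*41 + 6)/(1*7 + 1) = 47/8.
Compare the errors: |x - 41/7| = |170*7 - 41*29|/(29*7) = 1/203, and |x - 47/8| = |170*8 - 47*29|/(29*8) = 3/232.
Cross-multiplying, 1*232 = 232 < 609 = 3*203, so 1/203 is smaller: the convergent 41/7 is closer to x than 47/8.

41/7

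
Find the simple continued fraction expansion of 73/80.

[0; 1, 10, 2, 3]

Run the Euclidean algorithm on 73 and 80; the successive quotients are the partial quotients a_0, a_1, ... (each step inverts the fractional part left over by the previous one):
  73 = 0*80 + 73, so a_0 = 0.
  80 = 1*73 + 7, so a_1 = 1.
  73 = 10*7 + 3, so a_2 = 10.
  7 = 2*3 + 1, so a_3 = 2.
  3 = 3*1 + 0, so a_4 = 3.
The remainder reaches 0 after 5 divisions, so the expansion has 5 partial quotients, read off in order.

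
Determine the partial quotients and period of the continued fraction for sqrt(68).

Write x_i = (sqrt(68) + m_i)/d_i with (m_0, d_0) = (0, 1). a_0 = floor(sqrt(68)) = 8, since 8^2 = 64 <= 68 < 81 = 9^2.
Iterate m_{i+1} = d_i*a_i - m_i, d_{i+1} = (68 - m_{i+1}^2)/d_i, a_{i+1} = floor((a_0 + m_{i+1})/d_{i+1}):
  m_1 = 1*8 - 0 = 8, d_1 = (68 - 8^2)/1 = 4/1 = 4, a_1 = floor((8 + 8)/4) = 4.
  m_2 = 4*4 - 8 = 8, d_2 = (68 - 8^2)/4 = 4/4 = 1, a_2 = floor((8 + 8)/1) = 16.
  m_3 = 1*16 - 8 = 8, d_3 = (68 - 8^2)/1 = 4/1 = 4: (m_3, d_3) = (m_1, d_1) = (8, 4), so from here the quotients repeat a_1, a_2; the period length is 2.
Hence the expansion of sqrt(68) is a_0 = 8 followed by the repeating block 4, 16 (period 2).

[8; (4, 16)]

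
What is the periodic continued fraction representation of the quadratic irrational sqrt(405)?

[20; (8, 40)]

Write x_i = (sqrt(405) + m_i)/d_i with (m_0, d_0) = (0, 1). a_0 = floor(sqrt(405)) = 20, since 20^2 = 400 <= 405 < 441 = 21^2.
Iterate m_{i+1} = d_i*a_i - m_i, d_{i+1} = (405 - m_{i+1}^2)/d_i, a_{i+1} = floor((a_0 + m_{i+1})/d_{i+1}):
  m_1 = 1*20 - 0 = 20, d_1 = (405 - 20^2)/1 = 5/1 = 5, a_1 = floor((20 + 20)/5) = 8.
  m_2 = 5*8 - 20 = 20, d_2 = (405 - 20^2)/5 = 5/5 = 1, a_2 = floor((20 + 20)/1) = 40.
  m_3 = 1*40 - 20 = 20, d_3 = (405 - 20^2)/1 = 5/1 = 5: (m_3, d_3) = (m_1, d_1) = (20, 5), so from here the quotients repeat a_1, a_2; the period length is 2.
Hence the expansion of sqrt(405) is a_0 = 20 followed by the repeating block 8, 40 (period 2).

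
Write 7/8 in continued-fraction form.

[0; 1, 7]

Run the Euclidean algorithm on 7 and 8; the successive quotients are the partial quotients a_0, a_1, ... (each step inverts the fractional part left over by the previous one):
  7 = 0*8 + 7, so a_0 = 0.
  8 = 1*7 + 1, so a_1 = 1.
  7 = 7*1 + 0, so a_2 = 7.
The remainder reaches 0 after 3 divisions, so the expansion has 3 partial quotients, read off in order.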